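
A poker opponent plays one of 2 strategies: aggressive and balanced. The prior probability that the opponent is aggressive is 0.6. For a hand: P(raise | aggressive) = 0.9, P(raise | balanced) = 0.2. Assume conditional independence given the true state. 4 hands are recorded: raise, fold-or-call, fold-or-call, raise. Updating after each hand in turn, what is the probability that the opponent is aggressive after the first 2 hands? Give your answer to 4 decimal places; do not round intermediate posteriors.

Each posterior becomes the prior for the next update.
After 'raise': P(aggressive) = 0.9·0.6000 / (0.9·0.6000 + 0.2·0.4000) ≈ 0.8710
After 'fold-or-call': P(aggressive) = 0.1·0.8710 / (0.1·0.8710 + 0.8·0.1290) ≈ 0.4576

0.4576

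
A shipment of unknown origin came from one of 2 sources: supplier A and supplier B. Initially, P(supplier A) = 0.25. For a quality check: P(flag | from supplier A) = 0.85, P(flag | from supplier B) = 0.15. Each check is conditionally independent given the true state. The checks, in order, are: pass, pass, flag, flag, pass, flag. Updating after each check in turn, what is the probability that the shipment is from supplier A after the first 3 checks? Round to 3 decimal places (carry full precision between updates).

After 'pass': P(supplier A) = 0.15·0.2500 / (0.15·0.2500 + 0.85·0.7500) ≈ 0.0556
After 'pass': P(supplier A) = 0.15·0.0556 / (0.15·0.0556 + 0.85·0.9444) ≈ 0.0103
After 'flag': P(supplier A) = 0.85·0.0103 / (0.85·0.0103 + 0.15·0.9897) ≈ 0.0556

0.056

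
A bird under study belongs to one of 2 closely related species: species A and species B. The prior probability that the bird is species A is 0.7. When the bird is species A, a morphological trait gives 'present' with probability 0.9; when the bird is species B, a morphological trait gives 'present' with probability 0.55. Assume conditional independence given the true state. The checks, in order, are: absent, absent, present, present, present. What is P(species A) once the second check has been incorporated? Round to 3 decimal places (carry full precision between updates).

0.103

After 'absent': P(species A) = 0.1·0.7000 / (0.1·0.7000 + 0.45·0.3000) ≈ 0.3415
After 'absent': P(species A) = 0.1·0.3415 / (0.1·0.3415 + 0.45·0.6585) ≈ 0.1033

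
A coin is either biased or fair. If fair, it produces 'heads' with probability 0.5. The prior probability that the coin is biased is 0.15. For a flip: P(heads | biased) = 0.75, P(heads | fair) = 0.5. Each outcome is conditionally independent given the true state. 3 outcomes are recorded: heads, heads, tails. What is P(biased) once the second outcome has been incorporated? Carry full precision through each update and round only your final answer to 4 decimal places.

After 'heads': P(biased) = 0.75·0.1500 / (0.75·0.1500 + 0.5·0.8500) ≈ 0.2093
After 'heads': P(biased) = 0.75·0.2093 / (0.75·0.2093 + 0.5·0.7907) ≈ 0.2842

0.2842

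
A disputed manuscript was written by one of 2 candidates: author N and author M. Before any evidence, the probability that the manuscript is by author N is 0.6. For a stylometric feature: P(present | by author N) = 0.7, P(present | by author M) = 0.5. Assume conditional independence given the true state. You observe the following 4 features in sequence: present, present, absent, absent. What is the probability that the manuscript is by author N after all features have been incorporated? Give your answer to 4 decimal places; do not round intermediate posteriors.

0.5142

Each posterior becomes the prior for the next update.
After 'present': P(author N) = 0.7·0.6000 / (0.7·0.6000 + 0.5·0.4000) ≈ 0.6774
After 'present': P(author N) = 0.7·0.6774 / (0.7·0.6774 + 0.5·0.3226) ≈ 0.7462
After 'absent': P(author N) = 0.3·0.7462 / (0.3·0.7462 + 0.5·0.2538) ≈ 0.6382
After 'absent': P(author N) = 0.3·0.6382 / (0.3·0.6382 + 0.5·0.3618) ≈ 0.5142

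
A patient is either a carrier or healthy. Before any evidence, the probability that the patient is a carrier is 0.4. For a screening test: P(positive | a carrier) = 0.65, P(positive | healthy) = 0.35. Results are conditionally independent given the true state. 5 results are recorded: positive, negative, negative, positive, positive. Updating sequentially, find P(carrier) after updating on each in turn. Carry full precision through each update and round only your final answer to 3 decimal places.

After 'positive': P(carrier) = 0.65·0.4000 / (0.65·0.4000 + 0.35·0.6000) ≈ 0.5532
After 'negative': P(carrier) = 0.35·0.5532 / (0.35·0.5532 + 0.65·0.4468) ≈ 0.4000
After 'negative': P(carrier) = 0.35·0.4000 / (0.35·0.4000 + 0.65·0.6000) ≈ 0.2642
After 'positive': P(carrier) = 0.65·0.2642 / (0.65·0.2642 + 0.35·0.7358) ≈ 0.4000
After 'positive': P(carrier) = 0.65·0.4000 / (0.65·0.4000 + 0.35·0.6000) ≈ 0.5532

0.553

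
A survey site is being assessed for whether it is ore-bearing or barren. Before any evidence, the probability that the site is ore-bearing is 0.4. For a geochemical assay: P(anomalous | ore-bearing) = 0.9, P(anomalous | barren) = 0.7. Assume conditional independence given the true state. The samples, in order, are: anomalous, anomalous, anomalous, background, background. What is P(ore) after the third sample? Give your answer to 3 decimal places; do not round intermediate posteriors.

0.586

Apply Bayes' rule sequentially, carrying P(ore) forward.
After 'anomalous': P(ore) = 0.9·0.4000 / (0.9·0.4000 + 0.7·0.6000) ≈ 0.4615
After 'anomalous': P(ore) = 0.9·0.4615 / (0.9·0.4615 + 0.7·0.5385) ≈ 0.5243
After 'anomalous': P(ore) = 0.9·0.5243 / (0.9·0.5243 + 0.7·0.4757) ≈ 0.5862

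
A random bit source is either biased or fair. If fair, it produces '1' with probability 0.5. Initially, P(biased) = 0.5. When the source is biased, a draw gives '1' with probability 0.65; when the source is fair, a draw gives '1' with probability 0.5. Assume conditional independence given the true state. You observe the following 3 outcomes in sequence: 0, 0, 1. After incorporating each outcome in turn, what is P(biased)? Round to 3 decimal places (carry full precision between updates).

0.389

Each posterior becomes the prior for the next update.
After '0': P(biased) = 0.35·0.5000 / (0.35·0.5000 + 0.5·0.5000) ≈ 0.4118
After '0': P(biased) = 0.35·0.4118 / (0.35·0.4118 + 0.5·0.5882) ≈ 0.3289
After '1': P(biased) = 0.65·0.3289 / (0.65·0.3289 + 0.5·0.6711) ≈ 0.3891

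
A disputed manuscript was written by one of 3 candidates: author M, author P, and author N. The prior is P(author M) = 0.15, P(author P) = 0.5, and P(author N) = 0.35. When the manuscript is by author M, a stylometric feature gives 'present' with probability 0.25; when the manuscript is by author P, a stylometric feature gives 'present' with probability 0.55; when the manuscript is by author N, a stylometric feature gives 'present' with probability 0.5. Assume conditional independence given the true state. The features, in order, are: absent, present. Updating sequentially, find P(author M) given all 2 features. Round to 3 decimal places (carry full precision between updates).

0.117

After 'absent': normaliser = 0.75·0.1500 + 0.45·0.5000 + 0.5·0.3500; P(author M) ≈ 0.2195, P(author P) ≈ 0.4390, P(author N) ≈ 0.3415
After 'present': normaliser = 0.25·0.2195 + 0.55·0.4390 + 0.5·0.3415; P(author M) ≈ 0.1175, P(author P) ≈ 0.5170, P(author N) ≈ 0.3655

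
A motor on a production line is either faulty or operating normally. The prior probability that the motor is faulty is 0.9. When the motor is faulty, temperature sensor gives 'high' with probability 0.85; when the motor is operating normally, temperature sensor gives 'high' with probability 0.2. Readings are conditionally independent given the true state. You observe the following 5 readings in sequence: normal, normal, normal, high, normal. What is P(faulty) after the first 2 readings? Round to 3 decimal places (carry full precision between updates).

Each posterior becomes the prior for the next update.
After 'normal': P(faulty) = 0.15·0.9000 / (0.15·0.9000 + 0.8·0.1000) ≈ 0.6279
After 'normal': P(faulty) = 0.15·0.6279 / (0.15·0.6279 + 0.8·0.3721) ≈ 0.2404

0.240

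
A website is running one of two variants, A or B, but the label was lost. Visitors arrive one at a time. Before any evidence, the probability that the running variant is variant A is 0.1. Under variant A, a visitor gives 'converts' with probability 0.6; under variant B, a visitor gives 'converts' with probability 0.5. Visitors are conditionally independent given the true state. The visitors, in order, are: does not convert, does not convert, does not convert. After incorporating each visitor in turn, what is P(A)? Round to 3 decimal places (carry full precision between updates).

After 'does not convert': P(A) = 0.4·0.1000 / (0.4·0.1000 + 0.5·0.9000) ≈ 0.0816
After 'does not convert': P(A) = 0.4·0.0816 / (0.4·0.0816 + 0.5·0.9184) ≈ 0.0664
After 'does not convert': P(A) = 0.4·0.0664 / (0.4·0.0664 + 0.5·0.9336) ≈ 0.0538

0.054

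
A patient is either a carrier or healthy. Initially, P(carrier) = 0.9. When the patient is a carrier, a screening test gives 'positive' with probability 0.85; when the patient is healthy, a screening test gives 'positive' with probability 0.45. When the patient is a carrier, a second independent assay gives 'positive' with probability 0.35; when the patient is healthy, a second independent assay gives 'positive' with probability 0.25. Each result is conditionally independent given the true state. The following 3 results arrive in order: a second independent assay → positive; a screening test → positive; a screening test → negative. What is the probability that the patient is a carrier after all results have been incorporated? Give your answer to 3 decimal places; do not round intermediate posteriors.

0.867

After a second independent assay='positive': P(carrier) = 0.35·0.9000 / (0.35·0.9000 + 0.25·0.1000) ≈ 0.9265
After a screening test='positive': P(carrier) = 0.85·0.9265 / (0.85·0.9265 + 0.45·0.0735) ≈ 0.9597
After a screening test='negative': P(carrier) = 0.15·0.9597 / (0.15·0.9597 + 0.55·0.0403) ≈ 0.8665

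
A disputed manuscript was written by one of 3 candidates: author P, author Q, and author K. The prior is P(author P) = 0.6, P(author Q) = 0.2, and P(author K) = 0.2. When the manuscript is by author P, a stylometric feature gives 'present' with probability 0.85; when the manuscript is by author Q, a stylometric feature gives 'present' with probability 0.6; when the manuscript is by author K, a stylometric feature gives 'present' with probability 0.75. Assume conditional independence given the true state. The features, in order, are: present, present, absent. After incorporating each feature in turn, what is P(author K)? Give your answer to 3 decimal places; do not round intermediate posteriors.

Apply Bayes' rule sequentially, carrying P(author K) forward.
After 'present': normaliser = 0.85·0.6000 + 0.6·0.2000 + 0.75·0.2000; P(author P) ≈ 0.6538, P(author Q) ≈ 0.1538, P(author K) ≈ 0.1923
After 'present': normaliser = 0.85·0.6538 + 0.6·0.1538 + 0.75·0.1923; P(author P) ≈ 0.7015, P(author Q) ≈ 0.1165, P(author K) ≈ 0.1820
After 'absent': normaliser = 0.15·0.7015 + 0.4·0.1165 + 0.25·0.1820; P(author P) ≈ 0.5332, P(author Q) ≈ 0.2362, P(author K) ≈ 0.2306

0.231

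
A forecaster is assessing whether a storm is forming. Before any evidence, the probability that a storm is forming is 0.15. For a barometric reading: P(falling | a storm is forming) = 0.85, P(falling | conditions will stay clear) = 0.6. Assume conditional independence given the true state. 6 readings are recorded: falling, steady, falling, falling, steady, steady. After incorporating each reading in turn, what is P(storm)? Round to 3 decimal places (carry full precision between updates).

0.026

Each posterior becomes the prior for the next update.
After 'falling': P(storm) = 0.85·0.1500 / (0.85·0.1500 + 0.6·0.8500) ≈ 0.2000
After 'steady': P(storm) = 0.15·0.2000 / (0.15·0.2000 + 0.4·0.8000) ≈ 0.0857
After 'falling': P(storm) = 0.85·0.0857 / (0.85·0.0857 + 0.6·0.9143) ≈ 0.1172
After 'falling': P(storm) = 0.85·0.1172 / (0.85·0.1172 + 0.6·0.8828) ≈ 0.1584
After 'steady': P(storm) = 0.15·0.1584 / (0.15·0.1584 + 0.4·0.8416) ≈ 0.0659
After 'steady': P(storm) = 0.15·0.0659 / (0.15·0.0659 + 0.4·0.9341) ≈ 0.0258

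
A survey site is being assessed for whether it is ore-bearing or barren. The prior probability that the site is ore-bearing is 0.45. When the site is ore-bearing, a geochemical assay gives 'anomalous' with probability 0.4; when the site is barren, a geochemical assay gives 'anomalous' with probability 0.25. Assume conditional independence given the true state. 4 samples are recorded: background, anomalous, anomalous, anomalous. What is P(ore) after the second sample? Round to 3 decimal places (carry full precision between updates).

Apply Bayes' rule sequentially, carrying P(ore) forward.
After 'background': P(ore) = 0.6·0.4500 / (0.6·0.4500 + 0.75·0.5500) ≈ 0.3956
After 'anomalous': P(ore) = 0.4·0.3956 / (0.4·0.3956 + 0.25·0.6044) ≈ 0.5115

0.512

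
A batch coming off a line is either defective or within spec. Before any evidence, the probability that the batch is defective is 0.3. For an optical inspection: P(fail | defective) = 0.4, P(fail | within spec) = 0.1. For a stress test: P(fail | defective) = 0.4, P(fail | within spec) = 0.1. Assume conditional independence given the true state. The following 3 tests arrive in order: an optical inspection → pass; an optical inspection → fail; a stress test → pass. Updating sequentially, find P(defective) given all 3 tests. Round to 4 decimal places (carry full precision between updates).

0.4324

After an optical inspection='pass': P(defective) = 0.6·0.3000 / (0.6·0.3000 + 0.9·0.7000) ≈ 0.2222
After an optical inspection='fail': P(defective) = 0.4·0.2222 / (0.4·0.2222 + 0.1·0.7778) ≈ 0.5333
After a stress test='pass': P(defective) = 0.6·0.5333 / (0.6·0.5333 + 0.9·0.4667) ≈ 0.4324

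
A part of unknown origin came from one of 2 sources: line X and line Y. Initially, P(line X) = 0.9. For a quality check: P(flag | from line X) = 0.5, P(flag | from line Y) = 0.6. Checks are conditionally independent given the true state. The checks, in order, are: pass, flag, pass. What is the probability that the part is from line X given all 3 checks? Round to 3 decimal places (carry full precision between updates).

0.921

Each posterior becomes the prior for the next update.
After 'pass': P(line X) = 0.5·0.9000 / (0.5·0.9000 + 0.4·0.1000) ≈ 0.9184
After 'flag': P(line X) = 0.5·0.9184 / (0.5·0.9184 + 0.6·0.0816) ≈ 0.9036
After 'pass': P(line X) = 0.5·0.9036 / (0.5·0.9036 + 0.4·0.0964) ≈ 0.9214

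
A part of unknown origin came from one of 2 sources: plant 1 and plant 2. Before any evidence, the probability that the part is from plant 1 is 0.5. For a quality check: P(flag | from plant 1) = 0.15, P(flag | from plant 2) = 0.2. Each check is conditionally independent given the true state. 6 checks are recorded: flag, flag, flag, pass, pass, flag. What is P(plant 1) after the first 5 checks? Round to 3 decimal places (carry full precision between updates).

0.323

Apply Bayes' rule sequentially, carrying P(plant 1) forward.
After 'flag': P(plant 1) = 0.15·0.5000 / (0.15·0.5000 + 0.2·0.5000) ≈ 0.4286
After 'flag': P(plant 1) = 0.15·0.4286 / (0.15·0.4286 + 0.2·0.5714) ≈ 0.3600
After 'flag': P(plant 1) = 0.15·0.3600 / (0.15·0.3600 + 0.2·0.6400) ≈ 0.2967
After 'pass': P(plant 1) = 0.85·0.2967 / (0.85·0.2967 + 0.8·0.7033) ≈ 0.3095
After 'pass': P(plant 1) = 0.85·0.3095 / (0.85·0.3095 + 0.8·0.6905) ≈ 0.3226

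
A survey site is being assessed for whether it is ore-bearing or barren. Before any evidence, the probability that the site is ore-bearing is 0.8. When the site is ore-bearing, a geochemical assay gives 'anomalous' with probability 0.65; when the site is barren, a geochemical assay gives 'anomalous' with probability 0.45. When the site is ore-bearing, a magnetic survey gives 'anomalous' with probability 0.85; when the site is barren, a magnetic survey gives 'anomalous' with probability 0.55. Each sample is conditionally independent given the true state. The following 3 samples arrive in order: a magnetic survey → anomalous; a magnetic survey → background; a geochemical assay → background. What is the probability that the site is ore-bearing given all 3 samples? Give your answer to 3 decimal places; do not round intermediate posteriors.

After a magnetic survey='anomalous': P(ore) = 0.85·0.8000 / (0.85·0.8000 + 0.55·0.2000) ≈ 0.8608
After a magnetic survey='background': P(ore) = 0.15·0.8608 / (0.15·0.8608 + 0.45·0.1392) ≈ 0.6733
After a geochemical assay='background': P(ore) = 0.35·0.6733 / (0.35·0.6733 + 0.55·0.3267) ≈ 0.5673

0.567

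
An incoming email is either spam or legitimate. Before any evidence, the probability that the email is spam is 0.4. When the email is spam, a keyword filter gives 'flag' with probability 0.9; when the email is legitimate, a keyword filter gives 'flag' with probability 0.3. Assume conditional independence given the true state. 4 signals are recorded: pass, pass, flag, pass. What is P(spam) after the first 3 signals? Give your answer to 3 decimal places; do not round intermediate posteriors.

0.039

After 'pass': P(spam) = 0.1·0.4000 / (0.1·0.4000 + 0.7·0.6000) ≈ 0.0870
After 'pass': P(spam) = 0.1·0.0870 / (0.1·0.0870 + 0.7·0.9130) ≈ 0.0134
After 'flag': P(spam) = 0.9·0.0134 / (0.9·0.0134 + 0.3·0.9866) ≈ 0.0392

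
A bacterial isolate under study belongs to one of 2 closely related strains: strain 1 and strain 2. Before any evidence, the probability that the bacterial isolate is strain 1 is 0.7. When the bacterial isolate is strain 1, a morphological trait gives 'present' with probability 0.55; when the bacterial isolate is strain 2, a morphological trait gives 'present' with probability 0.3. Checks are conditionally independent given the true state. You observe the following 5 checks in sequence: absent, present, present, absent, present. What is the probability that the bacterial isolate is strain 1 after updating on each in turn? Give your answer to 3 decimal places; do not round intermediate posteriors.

0.856

Each posterior becomes the prior for the next update.
After 'absent': P(strain 1) = 0.45·0.7000 / (0.45·0.7000 + 0.7·0.3000) ≈ 0.6000
After 'present': P(strain 1) = 0.55·0.6000 / (0.55·0.6000 + 0.3·0.4000) ≈ 0.7333
After 'present': P(strain 1) = 0.55·0.7333 / (0.55·0.7333 + 0.3·0.2667) ≈ 0.8345
After 'absent': P(strain 1) = 0.45·0.8345 / (0.45·0.8345 + 0.7·0.1655) ≈ 0.7642
After 'present': P(strain 1) = 0.55·0.7642 / (0.55·0.7642 + 0.3·0.2358) ≈ 0.8559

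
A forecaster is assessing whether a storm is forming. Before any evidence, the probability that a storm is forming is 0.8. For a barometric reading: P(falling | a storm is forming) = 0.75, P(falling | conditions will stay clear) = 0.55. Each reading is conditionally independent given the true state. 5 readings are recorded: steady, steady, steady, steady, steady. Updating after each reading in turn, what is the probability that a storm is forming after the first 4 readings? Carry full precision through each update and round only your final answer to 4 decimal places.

0.2759

After 'steady': P(storm) = 0.25·0.8000 / (0.25·0.8000 + 0.45·0.2000) ≈ 0.6897
After 'steady': P(storm) = 0.25·0.6897 / (0.25·0.6897 + 0.45·0.3103) ≈ 0.5525
After 'steady': P(storm) = 0.25·0.5525 / (0.25·0.5525 + 0.45·0.4475) ≈ 0.4068
After 'steady': P(storm) = 0.25·0.4068 / (0.25·0.4068 + 0.45·0.5932) ≈ 0.2759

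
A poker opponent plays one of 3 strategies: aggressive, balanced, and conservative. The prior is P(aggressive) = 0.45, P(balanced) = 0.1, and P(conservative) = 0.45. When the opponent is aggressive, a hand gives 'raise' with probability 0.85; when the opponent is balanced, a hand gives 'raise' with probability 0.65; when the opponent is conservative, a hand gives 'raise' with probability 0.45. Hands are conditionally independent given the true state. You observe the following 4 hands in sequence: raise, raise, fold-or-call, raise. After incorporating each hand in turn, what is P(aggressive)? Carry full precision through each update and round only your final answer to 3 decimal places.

0.563

After 'raise': normaliser = 0.85·0.4500 + 0.65·0.1000 + 0.45·0.4500; P(aggressive) ≈ 0.5885, P(balanced) ≈ 0.1000, P(conservative) ≈ 0.3115
After 'raise': normaliser = 0.85·0.5885 + 0.65·0.1000 + 0.45·0.3115; P(aggressive) ≈ 0.7091, P(balanced) ≈ 0.0921, P(conservative) ≈ 0.1987
After 'fold-or-call': normaliser = 0.15·0.7091 + 0.35·0.0921 + 0.55·0.1987; P(aggressive) ≈ 0.4290, P(balanced) ≈ 0.1301, P(conservative) ≈ 0.4409
After 'raise': normaliser = 0.85·0.4290 + 0.65·0.1301 + 0.45·0.4409; P(aggressive) ≈ 0.5631, P(balanced) ≈ 0.1306, P(conservative) ≈ 0.3064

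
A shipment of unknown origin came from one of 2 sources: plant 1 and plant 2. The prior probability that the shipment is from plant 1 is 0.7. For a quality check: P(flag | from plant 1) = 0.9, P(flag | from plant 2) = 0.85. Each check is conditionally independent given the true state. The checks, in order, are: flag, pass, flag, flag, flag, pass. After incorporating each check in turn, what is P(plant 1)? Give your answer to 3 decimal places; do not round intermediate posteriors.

0.566

After 'flag': P(plant 1) = 0.9·0.7000 / (0.9·0.7000 + 0.85·0.3000) ≈ 0.7119
After 'pass': P(plant 1) = 0.1·0.7119 / (0.1·0.7119 + 0.15·0.2881) ≈ 0.6222
After 'flag': P(plant 1) = 0.9·0.6222 / (0.9·0.6222 + 0.85·0.3778) ≈ 0.6356
After 'flag': P(plant 1) = 0.9·0.6356 / (0.9·0.6356 + 0.85·0.3644) ≈ 0.6487
After 'flag': P(plant 1) = 0.9·0.6487 / (0.9·0.6487 + 0.85·0.3513) ≈ 0.6616
After 'pass': P(plant 1) = 0.1·0.6616 / (0.1·0.6616 + 0.15·0.3384) ≈ 0.5659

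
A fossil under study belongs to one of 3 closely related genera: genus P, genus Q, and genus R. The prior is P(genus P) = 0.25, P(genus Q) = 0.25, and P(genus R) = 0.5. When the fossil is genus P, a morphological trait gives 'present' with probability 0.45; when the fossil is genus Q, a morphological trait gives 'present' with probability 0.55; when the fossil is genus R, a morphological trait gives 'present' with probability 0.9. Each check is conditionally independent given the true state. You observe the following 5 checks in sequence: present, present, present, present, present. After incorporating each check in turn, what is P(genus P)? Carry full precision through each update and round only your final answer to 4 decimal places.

After 'present': normaliser = 0.45·0.2500 + 0.55·0.2500 + 0.9·0.5000; P(genus P) ≈ 0.1607, P(genus Q) ≈ 0.1964, P(genus R) ≈ 0.6429
After 'present': normaliser = 0.45·0.1607 + 0.55·0.1964 + 0.9·0.6429; P(genus P) ≈ 0.0953, P(genus Q) ≈ 0.1424, P(genus R) ≈ 0.7624
After 'present': normaliser = 0.45·0.0953 + 0.55·0.1424 + 0.9·0.7624; P(genus P) ≈ 0.0531, P(genus Q) ≈ 0.0970, P(genus R) ≈ 0.8499
After 'present': normaliser = 0.45·0.0531 + 0.55·0.0970 + 0.9·0.8499; P(genus P) ≈ 0.0284, P(genus Q) ≈ 0.0633, P(genus R) ≈ 0.9083
After 'present': normaliser = 0.45·0.0284 + 0.55·0.0633 + 0.9·0.9083; P(genus P) ≈ 0.0148, P(genus Q) ≈ 0.0403, P(genus R) ≈ 0.9450

0.0148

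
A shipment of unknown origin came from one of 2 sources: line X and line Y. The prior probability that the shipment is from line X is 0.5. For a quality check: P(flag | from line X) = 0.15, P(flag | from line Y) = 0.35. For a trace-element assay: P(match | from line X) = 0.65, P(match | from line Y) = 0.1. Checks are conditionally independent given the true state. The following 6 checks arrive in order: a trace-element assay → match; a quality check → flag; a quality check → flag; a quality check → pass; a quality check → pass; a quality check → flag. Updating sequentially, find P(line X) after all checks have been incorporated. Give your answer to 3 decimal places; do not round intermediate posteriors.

0.467

After a trace-element assay='match': P(line X) = 0.65·0.5000 / (0.65·0.5000 + 0.1·0.5000) ≈ 0.8667
After a quality check='flag': P(line X) = 0.15·0.8667 / (0.15·0.8667 + 0.35·0.1333) ≈ 0.7358
After a quality check='flag': P(line X) = 0.15·0.7358 / (0.15·0.7358 + 0.35·0.2642) ≈ 0.5442
After a quality check='pass': P(line X) = 0.85·0.5442 / (0.85·0.5442 + 0.65·0.4558) ≈ 0.6096
After a quality check='pass': P(line X) = 0.85·0.6096 / (0.85·0.6096 + 0.65·0.3904) ≈ 0.6712
After a quality check='flag': P(line X) = 0.15·0.6712 / (0.15·0.6712 + 0.35·0.3288) ≈ 0.4667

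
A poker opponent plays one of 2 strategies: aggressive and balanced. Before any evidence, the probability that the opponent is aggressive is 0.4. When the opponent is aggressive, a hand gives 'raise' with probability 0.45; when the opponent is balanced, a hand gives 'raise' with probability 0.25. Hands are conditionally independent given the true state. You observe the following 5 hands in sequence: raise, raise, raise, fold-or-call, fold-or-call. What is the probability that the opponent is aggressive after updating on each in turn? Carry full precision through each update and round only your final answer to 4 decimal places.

0.6765

After 'raise': P(aggressive) = 0.45·0.4000 / (0.45·0.4000 + 0.25·0.6000) ≈ 0.5455
After 'raise': P(aggressive) = 0.45·0.5455 / (0.45·0.5455 + 0.25·0.4545) ≈ 0.6835
After 'raise': P(aggressive) = 0.45·0.6835 / (0.45·0.6835 + 0.25·0.3165) ≈ 0.7954
After 'fold-or-call': P(aggressive) = 0.55·0.7954 / (0.55·0.7954 + 0.75·0.2046) ≈ 0.7403
After 'fold-or-call': P(aggressive) = 0.55·0.7403 / (0.55·0.7403 + 0.75·0.2597) ≈ 0.6765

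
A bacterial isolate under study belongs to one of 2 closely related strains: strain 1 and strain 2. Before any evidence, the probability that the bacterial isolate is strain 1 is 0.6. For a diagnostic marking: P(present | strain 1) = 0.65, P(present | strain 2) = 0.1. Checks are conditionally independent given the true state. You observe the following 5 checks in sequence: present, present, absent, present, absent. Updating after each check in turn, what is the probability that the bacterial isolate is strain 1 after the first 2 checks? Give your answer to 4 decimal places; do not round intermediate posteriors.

After 'present': P(strain 1) = 0.65·0.6000 / (0.65·0.6000 + 0.1·0.4000) ≈ 0.9070
After 'present': P(strain 1) = 0.65·0.9070 / (0.65·0.9070 + 0.1·0.0930) ≈ 0.9845

0.9845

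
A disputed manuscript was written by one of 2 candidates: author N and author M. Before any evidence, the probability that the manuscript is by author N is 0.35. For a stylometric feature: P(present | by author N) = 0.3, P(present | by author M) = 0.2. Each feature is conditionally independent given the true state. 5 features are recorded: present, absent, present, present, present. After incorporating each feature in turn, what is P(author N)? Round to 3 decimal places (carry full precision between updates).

Each posterior becomes the prior for the next update.
After 'present': P(author N) = 0.3·0.3500 / (0.3·0.3500 + 0.2·0.6500) ≈ 0.4468
After 'absent': P(author N) = 0.7·0.4468 / (0.7·0.4468 + 0.8·0.5532) ≈ 0.4141
After 'present': P(author N) = 0.3·0.4141 / (0.3·0.4141 + 0.2·0.5859) ≈ 0.5146
After 'present': P(author N) = 0.3·0.5146 / (0.3·0.5146 + 0.2·0.4854) ≈ 0.6139
After 'present': P(author N) = 0.3·0.6139 / (0.3·0.6139 + 0.2·0.3861) ≈ 0.7046

0.705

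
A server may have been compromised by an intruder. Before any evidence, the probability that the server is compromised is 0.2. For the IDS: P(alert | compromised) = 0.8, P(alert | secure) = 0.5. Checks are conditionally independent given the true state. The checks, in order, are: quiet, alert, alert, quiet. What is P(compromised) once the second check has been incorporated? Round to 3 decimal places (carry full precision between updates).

Each posterior becomes the prior for the next update.
After 'quiet': P(compromised) = 0.2·0.2000 / (0.2·0.2000 + 0.5·0.8000) ≈ 0.0909
After 'alert': P(compromised) = 0.8·0.0909 / (0.8·0.0909 + 0.5·0.9091) ≈ 0.1379

0.138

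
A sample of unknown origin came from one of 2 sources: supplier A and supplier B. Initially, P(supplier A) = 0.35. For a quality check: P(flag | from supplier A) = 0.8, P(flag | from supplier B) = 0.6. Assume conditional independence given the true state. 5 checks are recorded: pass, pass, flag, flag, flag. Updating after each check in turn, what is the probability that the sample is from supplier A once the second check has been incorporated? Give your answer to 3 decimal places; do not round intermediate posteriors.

Each posterior becomes the prior for the next update.
After 'pass': P(supplier A) = 0.2·0.3500 / (0.2·0.3500 + 0.4·0.6500) ≈ 0.2121
After 'pass': P(supplier A) = 0.2·0.2121 / (0.2·0.2121 + 0.4·0.7879) ≈ 0.1186

0.119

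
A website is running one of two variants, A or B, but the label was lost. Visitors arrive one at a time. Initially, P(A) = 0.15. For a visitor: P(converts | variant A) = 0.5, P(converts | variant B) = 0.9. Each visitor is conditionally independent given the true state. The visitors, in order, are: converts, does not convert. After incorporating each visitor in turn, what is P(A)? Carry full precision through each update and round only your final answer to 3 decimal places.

After 'converts': P(A) = 0.5·0.1500 / (0.5·0.1500 + 0.9·0.8500) ≈ 0.0893
After 'does not convert': P(A) = 0.5·0.0893 / (0.5·0.0893 + 0.1·0.9107) ≈ 0.3289

0.329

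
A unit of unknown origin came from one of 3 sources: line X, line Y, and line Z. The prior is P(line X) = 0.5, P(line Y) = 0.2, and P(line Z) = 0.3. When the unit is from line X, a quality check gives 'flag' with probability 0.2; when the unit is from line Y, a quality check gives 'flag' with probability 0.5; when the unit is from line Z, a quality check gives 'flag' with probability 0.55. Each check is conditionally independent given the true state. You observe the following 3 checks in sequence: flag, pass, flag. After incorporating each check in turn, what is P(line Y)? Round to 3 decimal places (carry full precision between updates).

Each posterior becomes the prior for the next update.
After 'flag': normaliser = 0.2·0.5000 + 0.5·0.2000 + 0.55·0.3000; P(line X) ≈ 0.2740, P(line Y) ≈ 0.2740, P(line Z) ≈ 0.4521
After 'pass': normaliser = 0.8·0.2740 + 0.5·0.2740 + 0.45·0.4521; P(line X) ≈ 0.3917, P(line Y) ≈ 0.2448, P(line Z) ≈ 0.3635
After 'flag': normaliser = 0.2·0.3917 + 0.5·0.2448 + 0.55·0.3635; P(line X) ≈ 0.1955, P(line Y) ≈ 0.3055, P(line Z) ≈ 0.4990

0.305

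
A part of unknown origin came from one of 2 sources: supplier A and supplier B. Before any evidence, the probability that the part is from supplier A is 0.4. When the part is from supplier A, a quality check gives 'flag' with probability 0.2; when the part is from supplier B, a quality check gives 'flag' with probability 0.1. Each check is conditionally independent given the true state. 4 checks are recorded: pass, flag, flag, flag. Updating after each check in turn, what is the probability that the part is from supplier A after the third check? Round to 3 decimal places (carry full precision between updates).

0.703

After 'pass': P(supplier A) = 0.8·0.4000 / (0.8·0.4000 + 0.9·0.6000) ≈ 0.3721
After 'flag': P(supplier A) = 0.2·0.3721 / (0.2·0.3721 + 0.1·0.6279) ≈ 0.5424
After 'flag': P(supplier A) = 0.2·0.5424 / (0.2·0.5424 + 0.1·0.4576) ≈ 0.7033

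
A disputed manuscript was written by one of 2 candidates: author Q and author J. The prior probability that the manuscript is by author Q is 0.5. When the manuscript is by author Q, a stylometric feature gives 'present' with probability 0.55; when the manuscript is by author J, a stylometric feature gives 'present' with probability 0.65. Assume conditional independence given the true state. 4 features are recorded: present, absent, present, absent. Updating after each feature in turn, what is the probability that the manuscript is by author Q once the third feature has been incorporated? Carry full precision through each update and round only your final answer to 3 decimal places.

After 'present': P(author Q) = 0.55·0.5000 / (0.55·0.5000 + 0.65·0.5000) ≈ 0.4583
After 'absent': P(author Q) = 0.45·0.4583 / (0.45·0.4583 + 0.35·0.5417) ≈ 0.5211
After 'present': P(author Q) = 0.55·0.5211 / (0.55·0.5211 + 0.65·0.4789) ≈ 0.4793

0.479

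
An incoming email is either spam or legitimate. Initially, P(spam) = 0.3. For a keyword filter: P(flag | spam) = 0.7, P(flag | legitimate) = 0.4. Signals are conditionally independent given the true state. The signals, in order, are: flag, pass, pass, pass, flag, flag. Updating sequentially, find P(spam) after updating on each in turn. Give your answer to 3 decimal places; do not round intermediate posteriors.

0.223

Apply Bayes' rule sequentially, carrying P(spam) forward.
After 'flag': P(spam) = 0.7·0.3000 / (0.7·0.3000 + 0.4·0.7000) ≈ 0.4286
After 'pass': P(spam) = 0.3·0.4286 / (0.3·0.4286 + 0.6·0.5714) ≈ 0.2727
After 'pass': P(spam) = 0.3·0.2727 / (0.3·0.2727 + 0.6·0.7273) ≈ 0.1579
After 'pass': P(spam) = 0.3·0.1579 / (0.3·0.1579 + 0.6·0.8421) ≈ 0.0857
After 'flag': P(spam) = 0.7·0.0857 / (0.7·0.0857 + 0.4·0.9143) ≈ 0.1409
After 'flag': P(spam) = 0.7·0.1409 / (0.7·0.1409 + 0.4·0.8591) ≈ 0.2231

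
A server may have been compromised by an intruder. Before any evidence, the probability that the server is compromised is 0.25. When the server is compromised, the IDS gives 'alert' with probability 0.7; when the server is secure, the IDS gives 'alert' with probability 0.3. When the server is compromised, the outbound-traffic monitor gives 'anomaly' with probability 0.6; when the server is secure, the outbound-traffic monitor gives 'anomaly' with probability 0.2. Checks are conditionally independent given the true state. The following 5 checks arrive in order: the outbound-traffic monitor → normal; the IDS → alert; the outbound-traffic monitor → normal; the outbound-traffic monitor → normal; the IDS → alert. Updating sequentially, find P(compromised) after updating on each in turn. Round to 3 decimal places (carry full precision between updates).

0.185

Each posterior becomes the prior for the next update.
After the outbound-traffic monitor='normal': P(compromised) = 0.4·0.2500 / (0.4·0.2500 + 0.8·0.7500) ≈ 0.1429
After the IDS='alert': P(compromised) = 0.7·0.1429 / (0.7·0.1429 + 0.3·0.8571) ≈ 0.2800
After the outbound-traffic monitor='normal': P(compromised) = 0.4·0.2800 / (0.4·0.2800 + 0.8·0.7200) ≈ 0.1628
After the outbound-traffic monitor='normal': P(compromised) = 0.4·0.1628 / (0.4·0.1628 + 0.8·0.8372) ≈ 0.0886
After the IDS='alert': P(compromised) = 0.7·0.0886 / (0.7·0.0886 + 0.3·0.9114) ≈ 0.1849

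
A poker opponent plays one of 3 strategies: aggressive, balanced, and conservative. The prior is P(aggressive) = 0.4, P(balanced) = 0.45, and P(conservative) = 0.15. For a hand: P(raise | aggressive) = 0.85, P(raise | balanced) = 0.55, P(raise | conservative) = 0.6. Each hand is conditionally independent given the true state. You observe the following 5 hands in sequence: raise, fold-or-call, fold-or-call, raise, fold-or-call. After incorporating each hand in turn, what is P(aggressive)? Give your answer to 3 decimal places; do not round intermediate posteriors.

0.058

Each posterior becomes the prior for the next update.
After 'raise': normaliser = 0.85·0.4000 + 0.55·0.4500 + 0.6·0.1500; P(aggressive) ≈ 0.5018, P(balanced) ≈ 0.3653, P(conservative) ≈ 0.1328
After 'fold-or-call': normaliser = 0.15·0.5018 + 0.45·0.3653 + 0.4·0.1328; P(aggressive) ≈ 0.2571, P(balanced) ≈ 0.5614, P(conservative) ≈ 0.1815
After 'fold-or-call': normaliser = 0.15·0.2571 + 0.45·0.5614 + 0.4·0.1815; P(aggressive) ≈ 0.1060, P(balanced) ≈ 0.6945, P(conservative) ≈ 0.1995
After 'raise': normaliser = 0.85·0.1060 + 0.55·0.6945 + 0.6·0.1995; P(aggressive) ≈ 0.1523, P(balanced) ≈ 0.6454, P(conservative) ≈ 0.2023
After 'fold-or-call': normaliser = 0.15·0.1523 + 0.45·0.6454 + 0.4·0.2023; P(aggressive) ≈ 0.0579, P(balanced) ≈ 0.7368, P(conservative) ≈ 0.2053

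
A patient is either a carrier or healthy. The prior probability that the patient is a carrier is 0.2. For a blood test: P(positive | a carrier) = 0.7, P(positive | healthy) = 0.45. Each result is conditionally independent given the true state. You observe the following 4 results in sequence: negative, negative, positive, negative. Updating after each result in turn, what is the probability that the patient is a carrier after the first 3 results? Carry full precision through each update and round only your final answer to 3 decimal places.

0.104

After 'negative': P(carrier) = 0.3·0.2000 / (0.3·0.2000 + 0.55·0.8000) ≈ 0.1200
After 'negative': P(carrier) = 0.3·0.1200 / (0.3·0.1200 + 0.55·0.8800) ≈ 0.0692
After 'positive': P(carrier) = 0.7·0.0692 / (0.7·0.0692 + 0.45·0.9308) ≈ 0.1037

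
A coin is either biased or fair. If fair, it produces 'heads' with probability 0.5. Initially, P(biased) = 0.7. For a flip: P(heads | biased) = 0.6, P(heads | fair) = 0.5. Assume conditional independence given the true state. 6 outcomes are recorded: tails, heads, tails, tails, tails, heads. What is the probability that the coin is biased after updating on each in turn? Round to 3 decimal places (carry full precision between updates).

Apply Bayes' rule sequentially, carrying P(biased) forward.
After 'tails': P(biased) = 0.4·0.7000 / (0.4·0.7000 + 0.5·0.3000) ≈ 0.6512
After 'heads': P(biased) = 0.6·0.6512 / (0.6·0.6512 + 0.5·0.3488) ≈ 0.6914
After 'tails': P(biased) = 0.4·0.6914 / (0.4·0.6914 + 0.5·0.3086) ≈ 0.6418
After 'tails': P(biased) = 0.4·0.6418 / (0.4·0.6418 + 0.5·0.3582) ≈ 0.5891
After 'tails': P(biased) = 0.4·0.5891 / (0.4·0.5891 + 0.5·0.4109) ≈ 0.5342
After 'heads': P(biased) = 0.6·0.5342 / (0.6·0.5342 + 0.5·0.4658) ≈ 0.5792

0.579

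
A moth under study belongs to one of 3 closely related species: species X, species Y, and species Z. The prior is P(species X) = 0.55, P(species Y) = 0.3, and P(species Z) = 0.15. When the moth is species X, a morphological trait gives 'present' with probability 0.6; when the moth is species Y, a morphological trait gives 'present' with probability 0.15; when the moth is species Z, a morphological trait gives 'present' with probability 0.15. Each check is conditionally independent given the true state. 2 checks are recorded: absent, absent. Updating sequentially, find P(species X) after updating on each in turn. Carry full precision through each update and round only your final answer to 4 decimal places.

0.2130

After 'absent': normaliser = 0.4·0.5500 + 0.85·0.3000 + 0.85·0.1500; P(species X) ≈ 0.3651, P(species Y) ≈ 0.4232, P(species Z) ≈ 0.2116
After 'absent': normaliser = 0.4·0.3651 + 0.85·0.4232 + 0.85·0.2116; P(species X) ≈ 0.2130, P(species Y) ≈ 0.5247, P(species Z) ≈ 0.2623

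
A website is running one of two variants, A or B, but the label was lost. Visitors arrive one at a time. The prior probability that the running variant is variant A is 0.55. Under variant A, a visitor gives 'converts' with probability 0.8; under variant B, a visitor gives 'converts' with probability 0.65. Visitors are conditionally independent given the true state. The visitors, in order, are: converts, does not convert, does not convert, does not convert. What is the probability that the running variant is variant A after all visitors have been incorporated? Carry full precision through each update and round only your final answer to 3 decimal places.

0.219

Each posterior becomes the prior for the next update.
After 'converts': P(A) = 0.8·0.5500 / (0.8·0.5500 + 0.65·0.4500) ≈ 0.6007
After 'does not convert': P(A) = 0.2·0.6007 / (0.2·0.6007 + 0.35·0.3993) ≈ 0.4622
After 'does not convert': P(A) = 0.2·0.4622 / (0.2·0.4622 + 0.35·0.5378) ≈ 0.3294
After 'does not convert': P(A) = 0.2·0.3294 / (0.2·0.3294 + 0.35·0.6706) ≈ 0.2192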